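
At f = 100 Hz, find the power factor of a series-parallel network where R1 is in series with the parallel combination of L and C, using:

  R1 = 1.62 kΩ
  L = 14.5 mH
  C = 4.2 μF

Step 1 — Angular frequency: ω = 2π·f = 2π·100 = 628.3 rad/s.
Step 2 — Component impedances:
  R1: Z = R = 1620 Ω
  L: Z = jωL = j·628.3·0.0145 = 0 + j9.111 Ω
  C: Z = 1/(jωC) = -j/(ω·C) = 0 - j378.9 Ω
Step 3 — Parallel branch: L || C = 1/(1/L + 1/C) = 0 + j9.335 Ω.
Step 4 — Series with R1: Z_total = R1 + (L || C) = 1620 + j9.335 Ω = 1620∠0.3° Ω.
Step 5 — Power factor: PF = cos(φ) = Re(Z)/|Z| = 1620/1620 = 1.
Step 6 — Type: Im(Z) = 9.335 ⇒ lagging (phase φ = 0.3°).

PF = 1 (lagging, φ = 0.3°)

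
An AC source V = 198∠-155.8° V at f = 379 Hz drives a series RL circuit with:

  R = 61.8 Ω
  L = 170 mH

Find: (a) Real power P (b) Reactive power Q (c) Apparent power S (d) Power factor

Step 1 — Angular frequency: ω = 2π·f = 2π·379 = 2381 rad/s.
Step 2 — Component impedances:
  R: Z = R = 61.8 Ω
  L: Z = jωL = j·2381·0.17 = 0 + j404.8 Ω
Step 3 — Series combination: Z_total = R + L = 61.8 + j404.8 Ω = 409.5∠81.3° Ω.
Step 4 — Source phasor: V = 198∠-155.8° V = -180.6 - j81.16 V.
Step 5 — Current: I = V / Z = -0.2625 + j0.406 A = 0.4835∠122.9° A.
Step 6 — Complex power: S = V·I* = 14.45 + j94.64 VA.
Step 7 — Real power: P = Re(S) = 14.45 W.
Step 8 — Reactive power: Q = Im(S) = 94.64 VAR.
Step 9 — Apparent power: |S| = 95.73 VA.
Step 10 — Power factor: PF = P/|S| = 0.1509 (lagging).

(a) P = 14.45 W  (b) Q = 94.64 VAR  (c) S = 95.73 VA  (d) PF = 0.1509 (lagging)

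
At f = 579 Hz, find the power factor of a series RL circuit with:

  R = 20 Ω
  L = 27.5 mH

Step 1 — Angular frequency: ω = 2π·f = 2π·579 = 3638 rad/s.
Step 2 — Component impedances:
  R: Z = R = 20 Ω
  L: Z = jωL = j·3638·0.0275 = 0 + j100 Ω
Step 3 — Series combination: Z_total = R + L = 20 + j100 Ω = 102∠78.7° Ω.
Step 4 — Power factor: PF = cos(φ) = Re(Z)/|Z| = 20/102.02 = 0.196.
Step 5 — Type: Im(Z) = 100 ⇒ lagging (phase φ = 78.7°).

PF = 0.196 (lagging, φ = 78.7°)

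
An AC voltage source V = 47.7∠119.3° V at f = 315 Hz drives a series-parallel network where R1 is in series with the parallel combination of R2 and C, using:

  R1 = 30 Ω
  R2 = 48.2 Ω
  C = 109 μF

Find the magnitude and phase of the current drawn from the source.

Step 1 — Angular frequency: ω = 2π·f = 2π·315 = 1979 rad/s.
Step 2 — Component impedances:
  R1: Z = R = 30 Ω
  R2: Z = R = 48.2 Ω
  C: Z = 1/(jωC) = -j/(ω·C) = 0 - j4.635 Ω
Step 3 — Parallel branch: R2 || C = 1/(1/R2 + 1/C) = 0.4417 - j4.593 Ω.
Step 4 — Series with R1: Z_total = R1 + (R2 || C) = 30.44 - j4.593 Ω = 30.79∠-8.6° Ω.
Step 5 — Source phasor: V = 47.7∠119.3° V = -23.34 + j41.6 V.
Step 6 — Ohm's law: I = V / Z_total = (-23.34 + j41.6) / (30.44 - j4.593) = -0.9513 + j1.223 A.
Step 7 — Convert to polar: |I| = 1.549 A, ∠I = 127.9°.

I = 1.549∠127.9° A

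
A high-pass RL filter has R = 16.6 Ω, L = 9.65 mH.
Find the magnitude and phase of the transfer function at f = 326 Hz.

Step 1 — Angular frequency: ω = 2π·326 = 2048 rad/s.
Step 2 — Transfer function: H(jω) = jωL/(R + jωL).
Step 3 — Numerator jωL = j·19.77; denominator R + jωL = 16.6 + j19.77.
Step 4 — H = 0.5864 + j0.4925.
Step 5 — Magnitude: |H| = 0.7658 (-2.3 dB); phase: φ = 40.0°.

|H| = 0.7658 (-2.3 dB), φ = 40.0°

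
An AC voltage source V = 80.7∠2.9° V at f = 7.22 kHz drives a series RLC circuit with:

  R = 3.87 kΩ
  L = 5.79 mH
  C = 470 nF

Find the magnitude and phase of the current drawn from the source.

Step 1 — Angular frequency: ω = 2π·f = 2π·7220 = 4.536e+04 rad/s.
Step 2 — Component impedances:
  R: Z = R = 3870 Ω
  L: Z = jωL = j·4.536e+04·0.00579 = 0 + j262.7 Ω
  C: Z = 1/(jωC) = -j/(ω·C) = 0 - j46.9 Ω
Step 3 — Series combination: Z_total = R + L + C = 3870 + j215.8 Ω = 3876∠3.2° Ω.
Step 4 — Source phasor: V = 80.7∠2.9° V = 80.6 + j4.083 V.
Step 5 — Ohm's law: I = V / Z_total = (80.6 + j4.083) / (3870 + j215.8) = 0.02082 - j0.0001058 A.
Step 6 — Convert to polar: |I| = 0.02082 A, ∠I = -0.3°.

I = 0.02082∠-0.3° A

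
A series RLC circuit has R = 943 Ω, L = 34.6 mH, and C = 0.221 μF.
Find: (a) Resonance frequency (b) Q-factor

Step 1 — Resonance condition Im(Z)=0 gives ω₀ = 1/√(LC).
Step 2 — ω₀ = 1/√(0.0346·2.21e-07) = 1.144e+04 rad/s.
Step 3 — f₀ = ω₀/(2π) = 1820 Hz.
Step 4 — Series Q: Q = ω₀L/R = 1.144e+04·0.0346/943 = 0.4196.

(a) f₀ = 1820 Hz  (b) Q = 0.4196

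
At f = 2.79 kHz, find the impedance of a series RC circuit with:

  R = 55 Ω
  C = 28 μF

Step 1 — Angular frequency: ω = 2π·f = 2π·2790 = 1.753e+04 rad/s.
Step 2 — Component impedances:
  R: Z = R = 55 Ω
  C: Z = 1/(jωC) = -j/(ω·C) = 0 - j2.037 Ω
Step 3 — Series combination: Z_total = R + C = 55 - j2.037 Ω = 55.04∠-2.1° Ω.

Z = 55 - j2.037 Ω = 55.04∠-2.1° Ω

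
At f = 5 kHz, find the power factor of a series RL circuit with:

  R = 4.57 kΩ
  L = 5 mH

Step 1 — Angular frequency: ω = 2π·f = 2π·5000 = 3.142e+04 rad/s.
Step 2 — Component impedances:
  R: Z = R = 4570 Ω
  L: Z = jωL = j·3.142e+04·0.005 = 0 + j157.1 Ω
Step 3 — Series combination: Z_total = R + L = 4570 + j157.1 Ω = 4573∠2.0° Ω.
Step 4 — Power factor: PF = cos(φ) = Re(Z)/|Z| = 4570/4572.7 = 0.9994.
Step 5 — Type: Im(Z) = 157.1 ⇒ lagging (phase φ = 2.0°).

PF = 0.9994 (lagging, φ = 2.0°)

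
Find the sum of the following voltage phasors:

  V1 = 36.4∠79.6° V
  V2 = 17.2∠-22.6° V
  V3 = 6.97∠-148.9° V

Step 1 — Convert each phasor to rectangular form:
  V1 = 36.4·(cos(79.6°) + j·sin(79.6°)) = 6.571 + j35.8 V
  V2 = 17.2·(cos(-22.6°) + j·sin(-22.6°)) = 15.88 - j6.61 V
  V3 = 6.97·(cos(-148.9°) + j·sin(-148.9°)) = -5.968 - j3.6 V
Step 2 — Sum components: V_total = 16.48 + j25.59 V.
Step 3 — Convert to polar: |V_total| = 30.44 V, ∠V_total = 57.2°.

V_total = 30.44∠57.2° V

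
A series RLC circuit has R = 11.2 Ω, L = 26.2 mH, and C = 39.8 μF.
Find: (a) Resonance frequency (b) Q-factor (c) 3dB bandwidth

Step 1 — Resonance: ω₀ = 1/√(LC) = 1/√(0.0262·3.98e-05) = 979.3 rad/s.
Step 2 — f₀ = ω₀/(2π) = 155.9 Hz.
Step 3 — Series Q: Q = ω₀L/R = 979.3·0.0262/11.2 = 2.291.
Step 4 — Bandwidth: Δω = ω₀/Q = 427.5 rad/s; BW = Δω/(2π) = 68.04 Hz.

(a) f₀ = 155.9 Hz  (b) Q = 2.291  (c) BW = 68.04 Hz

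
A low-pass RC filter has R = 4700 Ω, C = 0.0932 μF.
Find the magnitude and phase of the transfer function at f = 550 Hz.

Step 1 — Angular frequency: ω = 2π·550 = 3456 rad/s.
Step 2 — Transfer function: H(jω) = 1/(1 + jωRC).
Step 3 — Denominator: 1 + jωRC = 1 + j·3456·4700·9.32e-08 = 1 + j1.514.
Step 4 — H = 0.3038 - j0.4599.
Step 5 — Magnitude: |H| = 0.5512 (-5.2 dB); phase: φ = -56.6°.

|H| = 0.5512 (-5.2 dB), φ = -56.6°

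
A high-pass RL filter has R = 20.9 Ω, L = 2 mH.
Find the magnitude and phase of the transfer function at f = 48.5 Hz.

Step 1 — Angular frequency: ω = 2π·48.5 = 304.7 rad/s.
Step 2 — Transfer function: H(jω) = jωL/(R + jωL).
Step 3 — Numerator jωL = j·0.6095; denominator R + jωL = 20.9 + j0.6095.
Step 4 — H = 0.0008497 + j0.02914.
Step 5 — Magnitude: |H| = 0.02915 (-30.7 dB); phase: φ = 88.3°.

|H| = 0.02915 (-30.7 dB), φ = 88.3°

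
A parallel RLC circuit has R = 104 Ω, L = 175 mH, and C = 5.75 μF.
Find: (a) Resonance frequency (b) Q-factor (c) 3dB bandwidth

Step 1 — Resonance: ω₀ = 1/√(LC) = 1/√(0.175·5.75e-06) = 996.9 rad/s.
Step 2 — f₀ = ω₀/(2π) = 158.7 Hz.
Step 3 — Parallel Q: Q = R/(ω₀L) = 104/(996.9·0.175) = 0.5961.
Step 4 — Bandwidth: Δω = ω₀/Q = 1672 rad/s; BW = Δω/(2π) = 266.1 Hz.

(a) f₀ = 158.7 Hz  (b) Q = 0.5961  (c) BW = 266.1 Hz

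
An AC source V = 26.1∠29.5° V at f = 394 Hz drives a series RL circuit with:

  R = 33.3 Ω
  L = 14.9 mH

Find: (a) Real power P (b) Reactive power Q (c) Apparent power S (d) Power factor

Step 1 — Angular frequency: ω = 2π·f = 2π·394 = 2476 rad/s.
Step 2 — Component impedances:
  R: Z = R = 33.3 Ω
  L: Z = jωL = j·2476·0.0149 = 0 + j36.89 Ω
Step 3 — Series combination: Z_total = R + L = 33.3 + j36.89 Ω = 49.69∠47.9° Ω.
Step 4 — Source phasor: V = 26.1∠29.5° V = 22.72 + j12.85 V.
Step 5 — Current: I = V / Z = 0.4983 - j0.166 A = 0.5252∠-18.4° A.
Step 6 — Complex power: S = V·I* = 9.186 + j10.18 VA.
Step 7 — Real power: P = Re(S) = 9.186 W.
Step 8 — Reactive power: Q = Im(S) = 10.18 VAR.
Step 9 — Apparent power: |S| = 13.71 VA.
Step 10 — Power factor: PF = P/|S| = 0.6701 (lagging).

(a) P = 9.186 W  (b) Q = 10.18 VAR  (c) S = 13.71 VA  (d) PF = 0.6701 (lagging)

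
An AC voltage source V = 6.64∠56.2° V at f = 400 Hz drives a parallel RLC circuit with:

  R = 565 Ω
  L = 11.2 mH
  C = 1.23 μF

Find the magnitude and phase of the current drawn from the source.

Step 1 — Angular frequency: ω = 2π·f = 2π·400 = 2513 rad/s.
Step 2 — Component impedances:
  R: Z = R = 565 Ω
  L: Z = jωL = j·2513·0.0112 = 0 + j28.15 Ω
  C: Z = 1/(jωC) = -j/(ω·C) = 0 - j323.5 Ω
Step 3 — Parallel combination: 1/Z_total = 1/R + 1/L + 1/C; Z_total = 1.677 + j30.74 Ω = 30.79∠86.9° Ω.
Step 4 — Source phasor: V = 6.64∠56.2° V = 3.694 + j5.518 V.
Step 5 — Ohm's law: I = V / Z_total = (3.694 + j5.518) / (1.677 + j30.74) = 0.1855 - j0.11 A.
Step 6 — Convert to polar: |I| = 0.2157 A, ∠I = -30.7°.

I = 0.2157∠-30.7° A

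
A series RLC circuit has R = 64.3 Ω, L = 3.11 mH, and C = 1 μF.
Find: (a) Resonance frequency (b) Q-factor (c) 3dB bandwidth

Step 1 — Resonance condition Im(Z)=0 gives ω₀ = 1/√(LC).
Step 2 — ω₀ = 1/√(0.00311·1e-06) = 1.793e+04 rad/s.
Step 3 — f₀ = ω₀/(2π) = 2854 Hz.
Step 4 — Series Q: Q = ω₀L/R = 1.793e+04·0.00311/64.3 = 0.8673.
Step 5 — 3dB bandwidth: Δω = ω₀/Q = 2.068e+04 rad/s; BW = Δω/(2π) = 3291 Hz.

(a) f₀ = 2854 Hz  (b) Q = 0.8673  (c) BW = 3291 Hz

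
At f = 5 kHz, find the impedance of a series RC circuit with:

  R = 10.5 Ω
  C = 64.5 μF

Step 1 — Angular frequency: ω = 2π·f = 2π·5000 = 3.142e+04 rad/s.
Step 2 — Component impedances:
  R: Z = R = 10.5 Ω
  C: Z = 1/(jωC) = -j/(ω·C) = 0 - j0.4935 Ω
Step 3 — Series combination: Z_total = R + C = 10.5 - j0.4935 Ω = 10.51∠-2.7° Ω.

Z = 10.5 - j0.4935 Ω = 10.51∠-2.7° Ω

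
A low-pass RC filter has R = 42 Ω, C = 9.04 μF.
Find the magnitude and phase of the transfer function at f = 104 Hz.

Step 1 — Angular frequency: ω = 2π·104 = 653.5 rad/s.
Step 2 — Transfer function: H(jω) = 1/(1 + jωRC).
Step 3 — Denominator: 1 + jωRC = 1 + j·653.5·42·9.04e-06 = 1 + j0.2481.
Step 4 — H = 0.942 - j0.2337.
Step 5 — Magnitude: |H| = 0.9706 (-0.3 dB); phase: φ = -13.9°.

|H| = 0.9706 (-0.3 dB), φ = -13.9°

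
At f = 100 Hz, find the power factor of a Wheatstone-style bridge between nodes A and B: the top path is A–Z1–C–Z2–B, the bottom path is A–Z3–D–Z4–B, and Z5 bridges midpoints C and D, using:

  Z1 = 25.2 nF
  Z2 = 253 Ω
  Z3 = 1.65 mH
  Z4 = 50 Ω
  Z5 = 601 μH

Step 1 — Angular frequency: ω = 2π·f = 2π·100 = 628.3 rad/s.
Step 2 — Component impedances:
  Z1: Z = 1/(jωC) = -j/(ω·C) = 0 - j6.316e+04 Ω
  Z2: Z = R = 253 Ω
  Z3: Z = jωL = j·628.3·0.00165 = 0 + j1.037 Ω
  Z4: Z = R = 50 Ω
  Z5: Z = jωL = j·628.3·0.000601 = 0 + j0.3776 Ω
Step 3 — Bridge requires nodal analysis (the Z5 bridge couples midpoints C and D, so the two paths cannot be reduced to a simple series/parallel combination). Setting node B to ground and injecting 1 A at node A, the 3-node admittance system at A, C, D solves to V_A = Z_AB = 41.75 + j1.047 Ω = 41.76∠1.4° Ω.
Step 4 — Power factor: PF = cos(φ) = Re(Z)/|Z| = 41.749/41.762 = 0.9997.
Step 5 — Type: Im(Z) = 1.047 ⇒ lagging (phase φ = 1.4°).

PF = 0.9997 (lagging, φ = 1.4°)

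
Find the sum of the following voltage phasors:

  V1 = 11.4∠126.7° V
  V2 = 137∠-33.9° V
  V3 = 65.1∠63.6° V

Step 1 — Convert each phasor to rectangular form:
  V1 = 11.4·(cos(126.7°) + j·sin(126.7°)) = -6.813 + j9.14 V
  V2 = 137·(cos(-33.9°) + j·sin(-33.9°)) = 113.7 - j76.41 V
  V3 = 65.1·(cos(63.6°) + j·sin(63.6°)) = 28.95 + j58.31 V
Step 2 — Sum components: V_total = 135.8 - j8.96 V.
Step 3 — Convert to polar: |V_total| = 136.1 V, ∠V_total = -3.8°.

V_total = 136.1∠-3.8° V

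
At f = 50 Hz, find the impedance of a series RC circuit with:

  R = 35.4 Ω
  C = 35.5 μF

Step 1 — Angular frequency: ω = 2π·f = 2π·50 = 314.2 rad/s.
Step 2 — Component impedances:
  R: Z = R = 35.4 Ω
  C: Z = 1/(jωC) = -j/(ω·C) = 0 - j89.66 Ω
Step 3 — Series combination: Z_total = R + C = 35.4 - j89.66 Ω = 96.4∠-68.5° Ω.

Z = 35.4 - j89.66 Ω = 96.4∠-68.5° Ω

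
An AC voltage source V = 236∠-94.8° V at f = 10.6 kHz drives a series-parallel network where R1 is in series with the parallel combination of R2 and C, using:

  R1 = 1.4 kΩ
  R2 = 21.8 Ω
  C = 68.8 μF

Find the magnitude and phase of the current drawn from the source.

Step 1 — Angular frequency: ω = 2π·f = 2π·1.06e+04 = 6.66e+04 rad/s.
Step 2 — Component impedances:
  R1: Z = R = 1400 Ω
  R2: Z = R = 21.8 Ω
  C: Z = 1/(jωC) = -j/(ω·C) = 0 - j0.2182 Ω
Step 3 — Parallel branch: R2 || C = 1/(1/R2 + 1/C) = 0.002184 - j0.2182 Ω.
Step 4 — Series with R1: Z_total = R1 + (R2 || C) = 1400 - j0.2182 Ω = 1400∠-0.0° Ω.
Step 5 — Source phasor: V = 236∠-94.8° V = -19.75 - j235.2 V.
Step 6 — Ohm's law: I = V / Z_total = (-19.75 - j235.2) / (1400 - j0.2182) = -0.01408 - j0.168 A.
Step 7 — Convert to polar: |I| = 0.1686 A, ∠I = -94.8°.

I = 0.1686∠-94.8° A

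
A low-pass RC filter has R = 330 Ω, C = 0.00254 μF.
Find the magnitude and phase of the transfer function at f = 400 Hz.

Step 1 — Angular frequency: ω = 2π·400 = 2513 rad/s.
Step 2 — Transfer function: H(jω) = 1/(1 + jωRC).
Step 3 — Denominator: 1 + jωRC = 1 + j·2513·330·2.54e-09 = 1 + j0.002107.
Step 4 — H = 1 - j0.002107.
Step 5 — Magnitude: |H| = 1 (-0.0 dB); phase: φ = -0.1°.

|H| = 1 (-0.0 dB), φ = -0.1°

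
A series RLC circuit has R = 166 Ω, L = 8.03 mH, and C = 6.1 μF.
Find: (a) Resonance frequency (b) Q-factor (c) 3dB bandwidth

Step 1 — Resonance condition Im(Z)=0 gives ω₀ = 1/√(LC).
Step 2 — ω₀ = 1/√(0.00803·6.1e-06) = 4518 rad/s.
Step 3 — f₀ = ω₀/(2π) = 719.1 Hz.
Step 4 — Series Q: Q = ω₀L/R = 4518·0.00803/166 = 0.2186.
Step 5 — 3dB bandwidth: Δω = ω₀/Q = 2.067e+04 rad/s; BW = Δω/(2π) = 3290 Hz.

(a) f₀ = 719.1 Hz  (b) Q = 0.2186  (c) BW = 3290 Hz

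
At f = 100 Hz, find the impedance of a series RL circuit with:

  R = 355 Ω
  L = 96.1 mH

Step 1 — Angular frequency: ω = 2π·f = 2π·100 = 628.3 rad/s.
Step 2 — Component impedances:
  R: Z = R = 355 Ω
  L: Z = jωL = j·628.3·0.0961 = 0 + j60.38 Ω
Step 3 — Series combination: Z_total = R + L = 355 + j60.38 Ω = 360.1∠9.7° Ω.

Z = 355 + j60.38 Ω = 360.1∠9.7° Ω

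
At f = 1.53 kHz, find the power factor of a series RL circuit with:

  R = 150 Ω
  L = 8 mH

Step 1 — Angular frequency: ω = 2π·f = 2π·1530 = 9613 rad/s.
Step 2 — Component impedances:
  R: Z = R = 150 Ω
  L: Z = jωL = j·9613·0.008 = 0 + j76.91 Ω
Step 3 — Series combination: Z_total = R + L = 150 + j76.91 Ω = 168.6∠27.1° Ω.
Step 4 — Power factor: PF = cos(φ) = Re(Z)/|Z| = 150/168.566 = 0.8899.
Step 5 — Type: Im(Z) = 76.91 ⇒ lagging (phase φ = 27.1°).

PF = 0.8899 (lagging, φ = 27.1°)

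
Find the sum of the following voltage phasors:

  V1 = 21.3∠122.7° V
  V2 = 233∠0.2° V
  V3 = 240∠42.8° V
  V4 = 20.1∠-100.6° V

Step 1 — Convert each phasor to rectangular form:
  V1 = 21.3·(cos(122.7°) + j·sin(122.7°)) = -11.51 + j17.92 V
  V2 = 233·(cos(0.2°) + j·sin(0.2°)) = 233 + j0.8133 V
  V3 = 240·(cos(42.8°) + j·sin(42.8°)) = 176.1 + j163.1 V
  V4 = 20.1·(cos(-100.6°) + j·sin(-100.6°)) = -3.697 - j19.76 V
Step 2 — Sum components: V_total = 393.9 + j162 V.
Step 3 — Convert to polar: |V_total| = 425.9 V, ∠V_total = 22.4°.

V_total = 425.9∠22.4° V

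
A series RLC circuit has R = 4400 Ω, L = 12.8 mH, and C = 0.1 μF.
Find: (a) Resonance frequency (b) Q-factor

Step 1 — Resonance condition Im(Z)=0 gives ω₀ = 1/√(LC).
Step 2 — ω₀ = 1/√(0.0128·1e-07) = 2.795e+04 rad/s.
Step 3 — f₀ = ω₀/(2π) = 4449 Hz.
Step 4 — Series Q: Q = ω₀L/R = 2.795e+04·0.0128/4400 = 0.08131.

(a) f₀ = 4449 Hz  (b) Q = 0.08131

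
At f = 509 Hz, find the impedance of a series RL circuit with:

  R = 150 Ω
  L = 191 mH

Step 1 — Angular frequency: ω = 2π·f = 2π·509 = 3198 rad/s.
Step 2 — Component impedances:
  R: Z = R = 150 Ω
  L: Z = jωL = j·3198·0.191 = 0 + j610.8 Ω
Step 3 — Series combination: Z_total = R + L = 150 + j610.8 Ω = 629∠76.2° Ω.

Z = 150 + j610.8 Ω = 629∠76.2° Ω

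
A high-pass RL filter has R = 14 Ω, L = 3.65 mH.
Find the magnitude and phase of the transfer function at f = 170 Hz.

Step 1 — Angular frequency: ω = 2π·170 = 1068 rad/s.
Step 2 — Transfer function: H(jω) = jωL/(R + jωL).
Step 3 — Numerator jωL = j·3.899; denominator R + jωL = 14 + j3.899.
Step 4 — H = 0.07197 + j0.2584.
Step 5 — Magnitude: |H| = 0.2683 (-11.4 dB); phase: φ = 74.4°.

|H| = 0.2683 (-11.4 dB), φ = 74.4°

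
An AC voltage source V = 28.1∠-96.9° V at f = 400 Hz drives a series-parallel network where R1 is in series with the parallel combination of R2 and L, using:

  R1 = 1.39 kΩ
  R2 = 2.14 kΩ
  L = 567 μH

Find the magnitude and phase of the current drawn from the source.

Step 1 — Angular frequency: ω = 2π·f = 2π·400 = 2513 rad/s.
Step 2 — Component impedances:
  R1: Z = R = 1390 Ω
  R2: Z = R = 2140 Ω
  L: Z = jωL = j·2513·0.000567 = 0 + j1.425 Ω
Step 3 — Parallel branch: R2 || L = 1/(1/R2 + 1/L) = 0.0009489 + j1.425 Ω.
Step 4 — Series with R1: Z_total = R1 + (R2 || L) = 1390 + j1.425 Ω = 1390∠0.1° Ω.
Step 5 — Source phasor: V = 28.1∠-96.9° V = -3.376 - j27.9 V.
Step 6 — Ohm's law: I = V / Z_total = (-3.376 - j27.9) / (1390 + j1.425) = -0.002449 - j0.02007 A.
Step 7 — Convert to polar: |I| = 0.02022 A, ∠I = -97.0°.

I = 0.02022∠-97.0° A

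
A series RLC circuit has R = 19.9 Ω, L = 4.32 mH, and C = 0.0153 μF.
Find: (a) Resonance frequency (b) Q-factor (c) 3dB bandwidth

Step 1 — Resonance condition Im(Z)=0 gives ω₀ = 1/√(LC).
Step 2 — ω₀ = 1/√(0.00432·1.53e-08) = 1.23e+05 rad/s.
Step 3 — f₀ = ω₀/(2π) = 1.958e+04 Hz.
Step 4 — Series Q: Q = ω₀L/R = 1.23e+05·0.00432/19.9 = 26.7.
Step 5 — 3dB bandwidth: Δω = ω₀/Q = 4606 rad/s; BW = Δω/(2π) = 733.1 Hz.

(a) f₀ = 1.958e+04 Hz  (b) Q = 26.7  (c) BW = 733.1 Hz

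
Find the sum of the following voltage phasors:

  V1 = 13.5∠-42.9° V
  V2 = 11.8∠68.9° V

Step 1 — Convert each phasor to rectangular form:
  V1 = 13.5·(cos(-42.9°) + j·sin(-42.9°)) = 9.889 - j9.19 V
  V2 = 11.8·(cos(68.9°) + j·sin(68.9°)) = 4.248 + j11.01 V
Step 2 — Sum components: V_total = 14.14 + j1.819 V.
Step 3 — Convert to polar: |V_total| = 14.25 V, ∠V_total = 7.3°.

V_total = 14.25∠7.3° V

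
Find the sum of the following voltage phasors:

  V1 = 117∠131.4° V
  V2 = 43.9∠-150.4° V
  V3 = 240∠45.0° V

Step 1 — Convert each phasor to rectangular form:
  V1 = 117·(cos(131.4°) + j·sin(131.4°)) = -77.37 + j87.76 V
  V2 = 43.9·(cos(-150.4°) + j·sin(-150.4°)) = -38.17 - j21.68 V
  V3 = 240·(cos(45.0°) + j·sin(45.0°)) = 169.7 + j169.7 V
Step 2 — Sum components: V_total = 54.16 + j235.8 V.
Step 3 — Convert to polar: |V_total| = 241.9 V, ∠V_total = 77.1°.

V_total = 241.9∠77.1° V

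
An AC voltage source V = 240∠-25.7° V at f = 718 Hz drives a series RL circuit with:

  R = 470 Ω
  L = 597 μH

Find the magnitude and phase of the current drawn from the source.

Step 1 — Angular frequency: ω = 2π·f = 2π·718 = 4511 rad/s.
Step 2 — Component impedances:
  R: Z = R = 470 Ω
  L: Z = jωL = j·4511·0.000597 = 0 + j2.693 Ω
Step 3 — Series combination: Z_total = R + L = 470 + j2.693 Ω = 470∠0.3° Ω.
Step 4 — Source phasor: V = 240∠-25.7° V = 216.3 - j104.1 V.
Step 5 — Ohm's law: I = V / Z_total = (216.3 - j104.1) / (470 + j2.693) = 0.4588 - j0.2241 A.
Step 6 — Convert to polar: |I| = 0.5106 A, ∠I = -26.0°.

I = 0.5106∠-26.0° A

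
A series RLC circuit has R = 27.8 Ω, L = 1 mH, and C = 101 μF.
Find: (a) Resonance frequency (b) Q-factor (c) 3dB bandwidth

Step 1 — Resonance: ω₀ = 1/√(LC) = 1/√(0.001·0.000101) = 3147 rad/s.
Step 2 — f₀ = ω₀/(2π) = 500.8 Hz.
Step 3 — Series Q: Q = ω₀L/R = 3147·0.001/27.8 = 0.1132.
Step 4 — Bandwidth: Δω = ω₀/Q = 2.78e+04 rad/s; BW = Δω/(2π) = 4425 Hz.

(a) f₀ = 500.8 Hz  (b) Q = 0.1132  (c) BW = 4425 Hz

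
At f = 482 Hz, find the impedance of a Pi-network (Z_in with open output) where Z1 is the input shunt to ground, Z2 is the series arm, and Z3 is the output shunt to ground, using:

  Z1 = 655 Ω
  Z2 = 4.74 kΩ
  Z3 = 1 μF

Step 1 — Angular frequency: ω = 2π·f = 2π·482 = 3028 rad/s.
Step 2 — Component impedances:
  Z1: Z = R = 655 Ω
  Z2: Z = R = 4740 Ω
  Z3: Z = 1/(jωC) = -j/(ω·C) = 0 - j330.2 Ω
Step 3 — With open output, the series arm Z2 and the output shunt Z3 appear in series to ground: Z2 + Z3 = 4740 - j330.2 Ω.
Step 4 — Parallel with input shunt Z1: Z_in = Z1 || (Z2 + Z3) = 575.8 - j4.849 Ω = 575.8∠-0.5° Ω.

Z = 575.8 - j4.849 Ω = 575.8∠-0.5° Ω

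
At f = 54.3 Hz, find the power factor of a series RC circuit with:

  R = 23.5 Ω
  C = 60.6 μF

Step 1 — Angular frequency: ω = 2π·f = 2π·54.3 = 341.2 rad/s.
Step 2 — Component impedances:
  R: Z = R = 23.5 Ω
  C: Z = 1/(jωC) = -j/(ω·C) = 0 - j48.37 Ω
Step 3 — Series combination: Z_total = R + C = 23.5 - j48.37 Ω = 53.77∠-64.1° Ω.
Step 4 — Power factor: PF = cos(φ) = Re(Z)/|Z| = 23.5/53.77 = 0.437.
Step 5 — Type: Im(Z) = -48.37 ⇒ leading (phase φ = -64.1°).

PF = 0.437 (leading, φ = -64.1°)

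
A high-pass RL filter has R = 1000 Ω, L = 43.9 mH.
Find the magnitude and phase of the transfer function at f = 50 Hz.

Step 1 — Angular frequency: ω = 2π·50 = 314.2 rad/s.
Step 2 — Transfer function: H(jω) = jωL/(R + jωL).
Step 3 — Numerator jωL = j·13.79; denominator R + jωL = 1000 + j13.79.
Step 4 — H = 0.0001902 + j0.01379.
Step 5 — Magnitude: |H| = 0.01379 (-37.2 dB); phase: φ = 89.2°.

|H| = 0.01379 (-37.2 dB), φ = 89.2°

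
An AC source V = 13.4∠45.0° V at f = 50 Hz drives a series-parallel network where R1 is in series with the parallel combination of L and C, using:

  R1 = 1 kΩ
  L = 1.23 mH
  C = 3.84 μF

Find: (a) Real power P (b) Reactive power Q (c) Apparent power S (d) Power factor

Step 1 — Angular frequency: ω = 2π·f = 2π·50 = 314.2 rad/s.
Step 2 — Component impedances:
  R1: Z = R = 1000 Ω
  L: Z = jωL = j·314.2·0.00123 = 0 + j0.3864 Ω
  C: Z = 1/(jωC) = -j/(ω·C) = 0 - j828.9 Ω
Step 3 — Parallel branch: L || C = 1/(1/L + 1/C) = 0 + j0.3866 Ω.
Step 4 — Series with R1: Z_total = R1 + (L || C) = 1000 + j0.3866 Ω = 1000∠0.0° Ω.
Step 5 — Source phasor: V = 13.4∠45.0° V = 9.475 + j9.475 V.
Step 6 — Current: I = V / Z = 0.009479 + j0.009472 A = 0.0134∠45.0° A.
Step 7 — Complex power: S = V·I* = 0.1796 + j6.942e-05 VA.
Step 8 — Real power: P = Re(S) = 0.1796 W.
Step 9 — Reactive power: Q = Im(S) = 6.942e-05 VAR.
Step 10 — Apparent power: |S| = 0.1796 VA.
Step 11 — Power factor: PF = P/|S| = 1 (lagging).

(a) P = 0.1796 W  (b) Q = 6.942e-05 VAR  (c) S = 0.1796 VA  (d) PF = 1 (lagging)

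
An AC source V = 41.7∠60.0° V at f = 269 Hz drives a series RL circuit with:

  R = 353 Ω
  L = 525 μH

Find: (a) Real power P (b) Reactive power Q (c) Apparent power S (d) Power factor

Step 1 — Angular frequency: ω = 2π·f = 2π·269 = 1690 rad/s.
Step 2 — Component impedances:
  R: Z = R = 353 Ω
  L: Z = jωL = j·1690·0.000525 = 0 + j0.8873 Ω
Step 3 — Series combination: Z_total = R + L = 353 + j0.8873 Ω = 353∠0.1° Ω.
Step 4 — Source phasor: V = 41.7∠60.0° V = 20.85 + j36.11 V.
Step 5 — Current: I = V / Z = 0.05932 + j0.1022 A = 0.1181∠59.9° A.
Step 6 — Complex power: S = V·I* = 4.926 + j0.01238 VA.
Step 7 — Real power: P = Re(S) = 4.926 W.
Step 8 — Reactive power: Q = Im(S) = 0.01238 VAR.
Step 9 — Apparent power: |S| = 4.926 VA.
Step 10 — Power factor: PF = P/|S| = 1 (lagging).

(a) P = 4.926 W  (b) Q = 0.01238 VAR  (c) S = 4.926 VA  (d) PF = 1 (lagging)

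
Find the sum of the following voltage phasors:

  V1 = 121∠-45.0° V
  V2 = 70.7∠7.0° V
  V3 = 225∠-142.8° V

Step 1 — Convert each phasor to rectangular form:
  V1 = 121·(cos(-45.0°) + j·sin(-45.0°)) = 85.56 - j85.56 V
  V2 = 70.7·(cos(7.0°) + j·sin(7.0°)) = 70.17 + j8.616 V
  V3 = 225·(cos(-142.8°) + j·sin(-142.8°)) = -179.2 - j136 V
Step 2 — Sum components: V_total = -23.49 - j213 V.
Step 3 — Convert to polar: |V_total| = 214.3 V, ∠V_total = -96.3°.

V_total = 214.3∠-96.3° V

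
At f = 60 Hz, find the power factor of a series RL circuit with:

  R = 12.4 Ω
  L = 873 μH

Step 1 — Angular frequency: ω = 2π·f = 2π·60 = 377 rad/s.
Step 2 — Component impedances:
  R: Z = R = 12.4 Ω
  L: Z = jωL = j·377·0.000873 = 0 + j0.3291 Ω
Step 3 — Series combination: Z_total = R + L = 12.4 + j0.3291 Ω = 12.4∠1.5° Ω.
Step 4 — Power factor: PF = cos(φ) = Re(Z)/|Z| = 12.4/12.4044 = 0.9996.
Step 5 — Type: Im(Z) = 0.3291 ⇒ lagging (phase φ = 1.5°).

PF = 0.9996 (lagging, φ = 1.5°)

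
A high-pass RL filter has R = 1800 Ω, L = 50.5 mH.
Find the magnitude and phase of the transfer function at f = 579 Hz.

Step 1 — Angular frequency: ω = 2π·579 = 3638 rad/s.
Step 2 — Transfer function: H(jω) = jωL/(R + jωL).
Step 3 — Numerator jωL = j·183.7; denominator R + jωL = 1800 + j183.7.
Step 4 — H = 0.01031 + j0.101.
Step 5 — Magnitude: |H| = 0.1015 (-19.9 dB); phase: φ = 84.2°.

|H| = 0.1015 (-19.9 dB), φ = 84.2°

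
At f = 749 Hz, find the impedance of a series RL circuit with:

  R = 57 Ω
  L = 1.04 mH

Step 1 — Angular frequency: ω = 2π·f = 2π·749 = 4706 rad/s.
Step 2 — Component impedances:
  R: Z = R = 57 Ω
  L: Z = jωL = j·4706·0.00104 = 0 + j4.894 Ω
Step 3 — Series combination: Z_total = R + L = 57 + j4.894 Ω = 57.21∠4.9° Ω.

Z = 57 + j4.894 Ω = 57.21∠4.9° Ω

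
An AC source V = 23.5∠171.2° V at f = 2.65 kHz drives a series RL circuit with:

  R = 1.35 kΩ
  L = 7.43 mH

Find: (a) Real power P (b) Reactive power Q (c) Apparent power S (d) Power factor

Step 1 — Angular frequency: ω = 2π·f = 2π·2650 = 1.665e+04 rad/s.
Step 2 — Component impedances:
  R: Z = R = 1350 Ω
  L: Z = jωL = j·1.665e+04·0.00743 = 0 + j123.7 Ω
Step 3 — Series combination: Z_total = R + L = 1350 + j123.7 Ω = 1356∠5.2° Ω.
Step 4 — Source phasor: V = 23.5∠171.2° V = -23.22 + j3.595 V.
Step 5 — Current: I = V / Z = -0.01682 + j0.004204 A = 0.01733∠166.0° A.
Step 6 — Complex power: S = V·I* = 0.4057 + j0.03717 VA.
Step 7 — Real power: P = Re(S) = 0.4057 W.
Step 8 — Reactive power: Q = Im(S) = 0.03717 VAR.
Step 9 — Apparent power: |S| = 0.4074 VA.
Step 10 — Power factor: PF = P/|S| = 0.9958 (lagging).

(a) P = 0.4057 W  (b) Q = 0.03717 VAR  (c) S = 0.4074 VA  (d) PF = 0.9958 (lagging)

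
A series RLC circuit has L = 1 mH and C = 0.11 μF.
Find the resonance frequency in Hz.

Step 1 — Resonance condition Im(Z)=0 gives ω₀ = 1/√(LC).
Step 2 — ω₀ = 1/√(0.001·1.1e-07) = 9.535e+04 rad/s.
Step 3 — f₀ = ω₀/(2π) = 1.517e+04 Hz.

f₀ = 1.517e+04 Hz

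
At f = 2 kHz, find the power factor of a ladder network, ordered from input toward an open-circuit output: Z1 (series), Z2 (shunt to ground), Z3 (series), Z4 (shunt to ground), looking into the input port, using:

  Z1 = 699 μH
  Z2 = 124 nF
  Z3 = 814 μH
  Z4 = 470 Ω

Step 1 — Angular frequency: ω = 2π·f = 2π·2000 = 1.257e+04 rad/s.
Step 2 — Component impedances:
  Z1: Z = jωL = j·1.257e+04·0.000699 = 0 + j8.784 Ω
  Z2: Z = 1/(jωC) = -j/(ω·C) = 0 - j641.8 Ω
  Z3: Z = jωL = j·1.257e+04·0.000814 = 0 + j10.23 Ω
  Z4: Z = R = 470 Ω
Step 3 — Ladder network (open output): work backward from the far end, alternating series and parallel combinations. Z_in = 312.3 - j213.3 Ω = 378.2∠-34.3° Ω.
Step 4 — Power factor: PF = cos(φ) = Re(Z)/|Z| = 312.3/378.2 = 0.8258.
Step 5 — Type: Im(Z) = -213.3 ⇒ leading (phase φ = -34.3°).

PF = 0.8258 (leading, φ = -34.3°)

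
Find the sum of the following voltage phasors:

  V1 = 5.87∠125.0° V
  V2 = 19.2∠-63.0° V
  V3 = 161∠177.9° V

Step 1 — Convert each phasor to rectangular form:
  V1 = 5.87·(cos(125.0°) + j·sin(125.0°)) = -3.367 + j4.808 V
  V2 = 19.2·(cos(-63.0°) + j·sin(-63.0°)) = 8.717 - j17.11 V
  V3 = 161·(cos(177.9°) + j·sin(177.9°)) = -160.9 + j5.9 V
Step 2 — Sum components: V_total = -155.5 - j6.399 V.
Step 3 — Convert to polar: |V_total| = 155.7 V, ∠V_total = -177.6°.

V_total = 155.7∠-177.6° V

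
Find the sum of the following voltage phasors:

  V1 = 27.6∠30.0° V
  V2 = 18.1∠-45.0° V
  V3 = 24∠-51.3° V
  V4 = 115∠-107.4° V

Step 1 — Convert each phasor to rectangular form:
  V1 = 27.6·(cos(30.0°) + j·sin(30.0°)) = 23.9 + j13.8 V
  V2 = 18.1·(cos(-45.0°) + j·sin(-45.0°)) = 12.8 - j12.8 V
  V3 = 24·(cos(-51.3°) + j·sin(-51.3°)) = 15.01 - j18.73 V
  V4 = 115·(cos(-107.4°) + j·sin(-107.4°)) = -34.39 - j109.7 V
Step 2 — Sum components: V_total = 17.32 - j127.5 V.
Step 3 — Convert to polar: |V_total| = 128.6 V, ∠V_total = -82.3°.

V_total = 128.6∠-82.3° V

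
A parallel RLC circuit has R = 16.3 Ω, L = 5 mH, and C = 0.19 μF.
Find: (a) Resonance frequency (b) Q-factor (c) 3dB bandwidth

Step 1 — Resonance: ω₀ = 1/√(LC) = 1/√(0.005·1.9e-07) = 3.244e+04 rad/s.
Step 2 — f₀ = ω₀/(2π) = 5164 Hz.
Step 3 — Parallel Q: Q = R/(ω₀L) = 16.3/(3.244e+04·0.005) = 0.1005.
Step 4 — Bandwidth: Δω = ω₀/Q = 3.229e+05 rad/s; BW = Δω/(2π) = 5.139e+04 Hz.

(a) f₀ = 5164 Hz  (b) Q = 0.1005  (c) BW = 5.139e+04 Hz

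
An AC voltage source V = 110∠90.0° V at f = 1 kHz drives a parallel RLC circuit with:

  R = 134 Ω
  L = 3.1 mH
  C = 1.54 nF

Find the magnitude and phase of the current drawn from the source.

Step 1 — Angular frequency: ω = 2π·f = 2π·1000 = 6283 rad/s.
Step 2 — Component impedances:
  R: Z = R = 134 Ω
  L: Z = jωL = j·6283·0.0031 = 0 + j19.48 Ω
  C: Z = 1/(jωC) = -j/(ω·C) = 0 - j1.033e+05 Ω
Step 3 — Parallel combination: 1/Z_total = 1/R + 1/L + 1/C; Z_total = 2.774 + j19.08 Ω = 19.28∠81.7° Ω.
Step 4 — Source phasor: V = 110∠90.0° V = 0 + j110 V.
Step 5 — Ohm's law: I = V / Z_total = (0 + j110) / (2.774 + j19.08) = 5.646 + j0.8209 A.
Step 6 — Convert to polar: |I| = 5.706 A, ∠I = 8.3°.

I = 5.706∠8.3° A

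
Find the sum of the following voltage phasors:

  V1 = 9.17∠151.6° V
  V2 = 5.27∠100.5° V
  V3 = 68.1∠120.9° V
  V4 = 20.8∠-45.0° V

Step 1 — Convert each phasor to rectangular form:
  V1 = 9.17·(cos(151.6°) + j·sin(151.6°)) = -8.066 + j4.361 V
  V2 = 5.27·(cos(100.5°) + j·sin(100.5°)) = -0.9604 + j5.182 V
  V3 = 68.1·(cos(120.9°) + j·sin(120.9°)) = -34.97 + j58.43 V
  V4 = 20.8·(cos(-45.0°) + j·sin(-45.0°)) = 14.71 - j14.71 V
Step 2 — Sum components: V_total = -29.29 + j53.27 V.
Step 3 — Convert to polar: |V_total| = 60.79 V, ∠V_total = 118.8°.

V_total = 60.79∠118.8° V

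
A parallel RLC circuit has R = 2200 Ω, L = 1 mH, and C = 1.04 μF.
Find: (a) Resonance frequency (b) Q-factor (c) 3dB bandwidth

Step 1 — Resonance: ω₀ = 1/√(LC) = 1/√(0.001·1.04e-06) = 3.101e+04 rad/s.
Step 2 — f₀ = ω₀/(2π) = 4935 Hz.
Step 3 — Parallel Q: Q = R/(ω₀L) = 2200/(3.101e+04·0.001) = 70.95.
Step 4 — Bandwidth: Δω = ω₀/Q = 437.1 rad/s; BW = Δω/(2π) = 69.56 Hz.

(a) f₀ = 4935 Hz  (b) Q = 70.95  (c) BW = 69.56 Hz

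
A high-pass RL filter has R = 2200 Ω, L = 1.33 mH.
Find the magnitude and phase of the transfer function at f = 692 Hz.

Step 1 — Angular frequency: ω = 2π·692 = 4348 rad/s.
Step 2 — Transfer function: H(jω) = jωL/(R + jωL).
Step 3 — Numerator jωL = j·5.783; denominator R + jωL = 2200 + j5.783.
Step 4 — H = 6.909e-06 + j0.002629.
Step 5 — Magnitude: |H| = 0.002629 (-51.6 dB); phase: φ = 89.8°.

|H| = 0.002629 (-51.6 dB), φ = 89.8°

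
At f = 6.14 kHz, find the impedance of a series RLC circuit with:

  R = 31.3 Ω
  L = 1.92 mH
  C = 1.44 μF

Step 1 — Angular frequency: ω = 2π·f = 2π·6140 = 3.858e+04 rad/s.
Step 2 — Component impedances:
  R: Z = R = 31.3 Ω
  L: Z = jωL = j·3.858e+04·0.00192 = 0 + j74.07 Ω
  C: Z = 1/(jωC) = -j/(ω·C) = 0 - j18 Ω
Step 3 — Series combination: Z_total = R + L + C = 31.3 + j56.07 Ω = 64.22∠60.8° Ω.

Z = 31.3 + j56.07 Ω = 64.22∠60.8° Ω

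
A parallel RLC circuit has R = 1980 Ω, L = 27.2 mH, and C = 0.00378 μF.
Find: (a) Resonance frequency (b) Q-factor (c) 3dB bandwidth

Step 1 — Resonance: ω₀ = 1/√(LC) = 1/√(0.0272·3.78e-09) = 9.862e+04 rad/s.
Step 2 — f₀ = ω₀/(2π) = 1.57e+04 Hz.
Step 3 — Parallel Q: Q = R/(ω₀L) = 1980/(9.862e+04·0.0272) = 0.7381.
Step 4 — Bandwidth: Δω = ω₀/Q = 1.336e+05 rad/s; BW = Δω/(2π) = 2.126e+04 Hz.

(a) f₀ = 1.57e+04 Hz  (b) Q = 0.7381  (c) BW = 2.126e+04 Hz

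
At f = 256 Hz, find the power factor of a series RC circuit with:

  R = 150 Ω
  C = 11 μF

Step 1 — Angular frequency: ω = 2π·f = 2π·256 = 1608 rad/s.
Step 2 — Component impedances:
  R: Z = R = 150 Ω
  C: Z = 1/(jωC) = -j/(ω·C) = 0 - j56.52 Ω
Step 3 — Series combination: Z_total = R + C = 150 - j56.52 Ω = 160.3∠-20.6° Ω.
Step 4 — Power factor: PF = cos(φ) = Re(Z)/|Z| = 150/160.29 = 0.9358.
Step 5 — Type: Im(Z) = -56.52 ⇒ leading (phase φ = -20.6°).

PF = 0.9358 (leading, φ = -20.6°)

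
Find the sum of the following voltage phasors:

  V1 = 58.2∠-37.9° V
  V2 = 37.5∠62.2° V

Step 1 — Convert each phasor to rectangular form:
  V1 = 58.2·(cos(-37.9°) + j·sin(-37.9°)) = 45.92 - j35.75 V
  V2 = 37.5·(cos(62.2°) + j·sin(62.2°)) = 17.49 + j33.17 V
Step 2 — Sum components: V_total = 63.41 - j2.58 V.
Step 3 — Convert to polar: |V_total| = 63.47 V, ∠V_total = -2.3°.

V_total = 63.47∠-2.3° V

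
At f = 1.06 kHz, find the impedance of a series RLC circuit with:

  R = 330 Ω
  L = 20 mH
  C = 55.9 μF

Step 1 — Angular frequency: ω = 2π·f = 2π·1060 = 6660 rad/s.
Step 2 — Component impedances:
  R: Z = R = 330 Ω
  L: Z = jωL = j·6660·0.02 = 0 + j133.2 Ω
  C: Z = 1/(jωC) = -j/(ω·C) = 0 - j2.686 Ω
Step 3 — Series combination: Z_total = R + L + C = 330 + j130.5 Ω = 354.9∠21.6° Ω.

Z = 330 + j130.5 Ω = 354.9∠21.6° Ω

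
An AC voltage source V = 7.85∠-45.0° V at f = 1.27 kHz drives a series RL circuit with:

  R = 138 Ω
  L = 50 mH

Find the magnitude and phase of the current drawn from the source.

Step 1 — Angular frequency: ω = 2π·f = 2π·1270 = 7980 rad/s.
Step 2 — Component impedances:
  R: Z = R = 138 Ω
  L: Z = jωL = j·7980·0.05 = 0 + j399 Ω
Step 3 — Series combination: Z_total = R + L = 138 + j399 Ω = 422.2∠70.9° Ω.
Step 4 — Source phasor: V = 7.85∠-45.0° V = 5.551 - j5.551 V.
Step 5 — Ohm's law: I = V / Z_total = (5.551 - j5.551) / (138 + j399) = -0.008128 - j0.01672 A.
Step 6 — Convert to polar: |I| = 0.01859 A, ∠I = -115.9°.

I = 0.01859∠-115.9° A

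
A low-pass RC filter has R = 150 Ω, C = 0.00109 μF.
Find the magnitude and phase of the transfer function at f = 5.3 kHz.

Step 1 — Angular frequency: ω = 2π·5300 = 3.33e+04 rad/s.
Step 2 — Transfer function: H(jω) = 1/(1 + jωRC).
Step 3 — Denominator: 1 + jωRC = 1 + j·3.33e+04·150·1.09e-09 = 1 + j0.005445.
Step 4 — H = 1 - j0.005445.
Step 5 — Magnitude: |H| = 1 (-0.0 dB); phase: φ = -0.3°.

|H| = 1 (-0.0 dB), φ = -0.3°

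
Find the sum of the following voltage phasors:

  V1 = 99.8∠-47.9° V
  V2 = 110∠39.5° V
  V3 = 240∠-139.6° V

Step 1 — Convert each phasor to rectangular form:
  V1 = 99.8·(cos(-47.9°) + j·sin(-47.9°)) = 66.91 - j74.05 V
  V2 = 110·(cos(39.5°) + j·sin(39.5°)) = 84.88 + j69.97 V
  V3 = 240·(cos(-139.6°) + j·sin(-139.6°)) = -182.8 - j155.5 V
Step 2 — Sum components: V_total = -30.98 - j159.6 V.
Step 3 — Convert to polar: |V_total| = 162.6 V, ∠V_total = -101.0°.

V_total = 162.6∠-101.0° V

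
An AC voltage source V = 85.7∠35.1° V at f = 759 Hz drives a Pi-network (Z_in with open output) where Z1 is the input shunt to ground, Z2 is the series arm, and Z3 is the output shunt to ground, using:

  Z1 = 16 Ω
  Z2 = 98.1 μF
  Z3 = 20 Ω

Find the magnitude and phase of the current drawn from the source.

Step 1 — Angular frequency: ω = 2π·f = 2π·759 = 4769 rad/s.
Step 2 — Component impedances:
  Z1: Z = R = 16 Ω
  Z2: Z = 1/(jωC) = -j/(ω·C) = 0 - j2.138 Ω
  Z3: Z = R = 20 Ω
Step 3 — With open output, the series arm Z2 and the output shunt Z3 appear in series to ground: Z2 + Z3 = 20 - j2.138 Ω.
Step 4 — Parallel with input shunt Z1: Z_in = Z1 || (Z2 + Z3) = 8.914 - j0.4207 Ω = 8.924∠-2.7° Ω.
Step 5 — Source phasor: V = 85.7∠35.1° V = 70.12 + j49.28 V.
Step 6 — Ohm's law: I = V / Z_total = (70.12 + j49.28) / (8.914 - j0.4207) = 7.588 + j5.886 A.
Step 7 — Convert to polar: |I| = 9.604 A, ∠I = 37.8°.

I = 9.604∠37.8° A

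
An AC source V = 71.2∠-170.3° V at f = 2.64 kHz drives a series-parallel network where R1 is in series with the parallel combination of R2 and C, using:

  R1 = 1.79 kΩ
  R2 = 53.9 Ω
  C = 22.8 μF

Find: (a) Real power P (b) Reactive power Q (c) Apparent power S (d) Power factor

Step 1 — Angular frequency: ω = 2π·f = 2π·2640 = 1.659e+04 rad/s.
Step 2 — Component impedances:
  R1: Z = R = 1790 Ω
  R2: Z = R = 53.9 Ω
  C: Z = 1/(jωC) = -j/(ω·C) = 0 - j2.644 Ω
Step 3 — Parallel branch: R2 || C = 1/(1/R2 + 1/C) = 0.1294 - j2.638 Ω.
Step 4 — Series with R1: Z_total = R1 + (R2 || C) = 1790 - j2.638 Ω = 1790∠-0.1° Ω.
Step 5 — Source phasor: V = 71.2∠-170.3° V = -70.18 - j12 V.
Step 6 — Current: I = V / Z = -0.0392 - j0.006759 A = 0.03977∠-170.2° A.
Step 7 — Complex power: S = V·I* = 2.832 - j0.004173 VA.
Step 8 — Real power: P = Re(S) = 2.832 W.
Step 9 — Reactive power: Q = Im(S) = -0.004173 VAR.
Step 10 — Apparent power: |S| = 2.832 VA.
Step 11 — Power factor: PF = P/|S| = 1 (leading).

(a) P = 2.832 W  (b) Q = -0.004173 VAR  (c) S = 2.832 VA  (d) PF = 1 (leading)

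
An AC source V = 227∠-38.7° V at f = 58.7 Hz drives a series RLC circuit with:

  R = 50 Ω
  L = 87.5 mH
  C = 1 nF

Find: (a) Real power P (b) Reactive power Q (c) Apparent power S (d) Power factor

Step 1 — Angular frequency: ω = 2π·f = 2π·58.7 = 368.8 rad/s.
Step 2 — Component impedances:
  R: Z = R = 50 Ω
  L: Z = jωL = j·368.8·0.0875 = 0 + j32.27 Ω
  C: Z = 1/(jωC) = -j/(ω·C) = 0 - j2.711e+06 Ω
Step 3 — Series combination: Z_total = R + L + C = 50 - j2.711e+06 Ω = 2.711e+06∠-90.0° Ω.
Step 4 — Source phasor: V = 227∠-38.7° V = 177.2 - j141.9 V.
Step 5 — Current: I = V / Z = 5.235e-05 + j6.534e-05 A = 8.372e-05∠51.3° A.
Step 6 — Complex power: S = V·I* = 3.505e-07 - j0.01901 VA.
Step 7 — Real power: P = Re(S) = 3.505e-07 W.
Step 8 — Reactive power: Q = Im(S) = -0.01901 VAR.
Step 9 — Apparent power: |S| = 0.01901 VA.
Step 10 — Power factor: PF = P/|S| = 1.844e-05 (leading).

(a) P = 3.505e-07 W  (b) Q = -0.01901 VAR  (c) S = 0.01901 VA  (d) PF = 1.844e-05 (leading)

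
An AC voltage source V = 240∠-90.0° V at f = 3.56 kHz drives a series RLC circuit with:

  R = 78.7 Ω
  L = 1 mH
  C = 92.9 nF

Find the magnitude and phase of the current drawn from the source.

Step 1 — Angular frequency: ω = 2π·f = 2π·3560 = 2.237e+04 rad/s.
Step 2 — Component impedances:
  R: Z = R = 78.7 Ω
  L: Z = jωL = j·2.237e+04·0.001 = 0 + j22.37 Ω
  C: Z = 1/(jωC) = -j/(ω·C) = 0 - j481.2 Ω
Step 3 — Series combination: Z_total = R + L + C = 78.7 - j458.9 Ω = 465.6∠-80.3° Ω.
Step 4 — Source phasor: V = 240∠-90.0° V = 0 - j240 V.
Step 5 — Ohm's law: I = V / Z_total = (0 - j240) / (78.7 - j458.9) = 0.5081 - j0.08714 A.
Step 6 — Convert to polar: |I| = 0.5155 A, ∠I = -9.7°.

I = 0.5155∠-9.7° A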